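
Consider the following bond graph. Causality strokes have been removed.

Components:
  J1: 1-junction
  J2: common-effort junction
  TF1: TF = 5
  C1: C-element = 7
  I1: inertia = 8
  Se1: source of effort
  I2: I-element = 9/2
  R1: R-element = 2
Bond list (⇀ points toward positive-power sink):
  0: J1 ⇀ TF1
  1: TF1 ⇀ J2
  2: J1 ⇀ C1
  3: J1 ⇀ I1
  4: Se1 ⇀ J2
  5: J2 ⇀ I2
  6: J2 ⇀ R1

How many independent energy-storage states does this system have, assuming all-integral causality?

3  (C1, I1, I2 all integral)

#4 stroke→J2  (source Se1 imposes e)
#1 stroke→TF1  (J2: bond 4 brought effort, rest push out)
#5 stroke→I2  (J2 effort already set via bond 4)
#6 stroke→R1  (common-e at J2 fixed by 4)
#0 stroke→J1  (TF TF1: opposite of bond 1)
#2 stroke→J1  (C1: C, integral causality)
#3 stroke→I1  (J1: last free bond brings flow in)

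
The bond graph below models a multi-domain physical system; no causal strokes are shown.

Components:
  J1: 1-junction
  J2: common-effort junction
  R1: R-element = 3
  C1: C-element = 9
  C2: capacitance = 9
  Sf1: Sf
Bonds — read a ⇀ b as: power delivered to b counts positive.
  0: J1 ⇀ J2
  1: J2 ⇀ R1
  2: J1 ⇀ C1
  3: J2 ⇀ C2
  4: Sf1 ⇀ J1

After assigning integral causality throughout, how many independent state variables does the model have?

b4 |Sf1  (Sf1 (Sf) sets flow on bond)
b0 |J1  (J1: bond 4 brought flow, rest push out)
b2 |J1  (1-jn J1 has f-setter on 4)
b3 |J2  (C2 outputs effort q/C2)
b1 |R1  (J2: bond 3 brought effort, rest push out)

2  (C1, C2 all integral)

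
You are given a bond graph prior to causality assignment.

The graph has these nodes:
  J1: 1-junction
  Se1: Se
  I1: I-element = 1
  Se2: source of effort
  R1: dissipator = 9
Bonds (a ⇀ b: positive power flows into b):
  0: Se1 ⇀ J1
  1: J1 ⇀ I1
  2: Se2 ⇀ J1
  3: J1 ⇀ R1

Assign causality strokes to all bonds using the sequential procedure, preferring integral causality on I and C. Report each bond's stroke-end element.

#0 →J1  (source Se1 imposes e)
#2 →J1  (Se2 (Se) sets effort on bond)
#1 →I1  (I1 integral (f out))
#3 →J1  (J1: bond 1 brought flow, rest push out)

bond 0 stroke at J1
bond 1 stroke at I1
bond 2 stroke at J1
bond 3 stroke at J1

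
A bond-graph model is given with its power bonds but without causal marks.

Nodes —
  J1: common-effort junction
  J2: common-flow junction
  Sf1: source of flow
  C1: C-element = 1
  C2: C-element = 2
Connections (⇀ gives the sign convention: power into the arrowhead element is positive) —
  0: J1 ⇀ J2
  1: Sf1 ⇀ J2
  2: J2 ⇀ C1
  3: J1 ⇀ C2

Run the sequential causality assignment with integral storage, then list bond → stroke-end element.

bond 0 stroke at J2
bond 1 stroke at Sf1
bond 2 stroke at J2
bond 3 stroke at J1

β1 stroke at Sf1  (source Sf1 imposes f)
β0 stroke at J2  (J2: bond 1 brought flow, rest push out)
β2 stroke at J2  (1-jn J2 has f-setter on 1)
β3 stroke at J1  (only one effort-in slot at J1)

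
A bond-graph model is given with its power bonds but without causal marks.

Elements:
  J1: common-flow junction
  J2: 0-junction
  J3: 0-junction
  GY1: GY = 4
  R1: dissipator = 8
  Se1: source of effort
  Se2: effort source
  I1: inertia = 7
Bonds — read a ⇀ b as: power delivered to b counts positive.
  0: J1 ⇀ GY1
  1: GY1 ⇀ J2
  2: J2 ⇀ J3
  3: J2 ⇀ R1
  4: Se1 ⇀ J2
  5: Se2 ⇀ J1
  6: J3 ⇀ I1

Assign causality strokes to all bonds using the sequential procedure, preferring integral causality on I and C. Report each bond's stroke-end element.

bond 4 stroke→J2  (Se1 (Se) sets effort on bond)
bond 5 stroke→J1  (Se2: effort source, stroke at far end)
bond 0 stroke→GY1  (J1: last free bond brings flow in)
bond 1 stroke→GY1  (0-jn J2 has e-setter on 4)
bond 2 stroke→J3  (J2: bond 4 brought effort, rest push out)
bond 3 stroke→R1  (0-jn J2 has e-setter on 4)
bond 6 stroke→I1  (J3: bond 2 brought effort, rest push out)

bond 0 stroke at GY1
bond 1 stroke at GY1
bond 2 stroke at J3
bond 3 stroke at R1
bond 4 stroke at J2
bond 5 stroke at J1
bond 6 stroke at I1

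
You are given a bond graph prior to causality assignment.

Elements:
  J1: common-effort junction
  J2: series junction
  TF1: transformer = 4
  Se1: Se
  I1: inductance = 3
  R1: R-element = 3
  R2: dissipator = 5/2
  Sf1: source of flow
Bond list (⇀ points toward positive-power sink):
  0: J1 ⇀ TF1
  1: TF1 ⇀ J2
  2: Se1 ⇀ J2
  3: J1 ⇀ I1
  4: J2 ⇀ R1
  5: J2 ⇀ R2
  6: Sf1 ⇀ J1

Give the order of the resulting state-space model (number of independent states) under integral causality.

b2 |J2  (Se1 (Se) sets effort on bond)
b6 |Sf1  (Sf1: flow source, stroke at near end)
b3 |I1  (I1: I, integral causality)
b0 |J1  (J1 needs exactly one e-in)
b1 |TF1  (TF1: transformer flips bond 0)
b4 |J2  (J2: bond 1 brought flow, rest push out)
b5 |J2  (common-f at J2 fixed by 1)

1  (I1 all integral)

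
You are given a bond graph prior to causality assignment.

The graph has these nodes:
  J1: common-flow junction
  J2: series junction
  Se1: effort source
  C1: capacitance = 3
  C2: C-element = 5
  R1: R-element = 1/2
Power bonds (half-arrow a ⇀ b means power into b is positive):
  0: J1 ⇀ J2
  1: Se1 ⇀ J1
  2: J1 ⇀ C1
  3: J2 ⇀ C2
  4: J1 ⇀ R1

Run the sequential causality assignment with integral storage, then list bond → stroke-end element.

b0 |J1
b1 |J1
b2 |J1
b3 |J2
b4 |R1

β1 stroke at J1  (source Se1 imposes e)
β2 stroke at J1  (C1 outputs effort q/C1)
β3 stroke at J2  (C2 outputs effort q/C2)
β0 stroke at J1  (J2: last free bond brings flow in)
β4 stroke at R1  (J1 needs exactly one f-in)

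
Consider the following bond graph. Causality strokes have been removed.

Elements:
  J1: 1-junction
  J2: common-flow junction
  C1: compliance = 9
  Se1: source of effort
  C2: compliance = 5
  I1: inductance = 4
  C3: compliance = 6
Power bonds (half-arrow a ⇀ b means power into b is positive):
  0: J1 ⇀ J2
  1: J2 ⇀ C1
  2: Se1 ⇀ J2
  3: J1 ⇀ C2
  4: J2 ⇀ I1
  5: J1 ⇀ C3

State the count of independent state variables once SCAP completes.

4  (C1, C2, C3, I1 all integral)

b2 →J2  (Se1 fixes effort; stroke away)
b1 →J2  (prefer integral on C1)
b3 →J1  (C2: C, integral causality)
b4 →I1  (I1 outputs flow p/I1)
b0 →J2  (J2: bond 4 brought flow, rest push out)
b5 →J1  (J1 flow already set via bond 0)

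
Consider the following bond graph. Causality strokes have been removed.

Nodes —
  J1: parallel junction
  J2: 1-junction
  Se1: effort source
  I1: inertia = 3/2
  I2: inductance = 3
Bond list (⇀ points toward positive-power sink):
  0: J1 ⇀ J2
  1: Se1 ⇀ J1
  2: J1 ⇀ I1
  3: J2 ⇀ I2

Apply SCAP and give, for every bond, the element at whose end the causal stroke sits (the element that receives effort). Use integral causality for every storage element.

b0 |J2
b1 |J1
b2 |I1
b3 |I2

#1 →J1  (source Se1 imposes e)
#0 →J2  (J1: bond 1 brought effort, rest push out)
#2 →I1  (J1 effort already set via bond 1)
#3 →I2  (J2 needs exactly one f-in)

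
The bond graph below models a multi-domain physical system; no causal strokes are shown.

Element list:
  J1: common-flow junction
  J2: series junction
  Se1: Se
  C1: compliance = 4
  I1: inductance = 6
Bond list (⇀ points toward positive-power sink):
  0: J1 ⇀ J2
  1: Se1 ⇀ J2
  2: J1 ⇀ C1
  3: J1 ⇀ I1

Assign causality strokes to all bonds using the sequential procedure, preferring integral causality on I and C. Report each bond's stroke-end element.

b1 stroke→J2  (source Se1 imposes e)
b0 stroke→J1  (only one flow-in slot at J2)
b2 stroke→J1  (C1 integral (e out))
b3 stroke→I1  (closing 1-jn rule on J1)

b0 |J1
b1 |J2
b2 |J1
b3 |I1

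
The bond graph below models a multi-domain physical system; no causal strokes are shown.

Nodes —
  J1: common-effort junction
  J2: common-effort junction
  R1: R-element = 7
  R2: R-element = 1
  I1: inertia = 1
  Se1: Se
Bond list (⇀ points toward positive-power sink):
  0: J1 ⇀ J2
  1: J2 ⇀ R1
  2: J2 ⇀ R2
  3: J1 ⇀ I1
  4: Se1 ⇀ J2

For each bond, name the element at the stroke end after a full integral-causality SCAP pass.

#4 stroke at J2  (source Se1 imposes e)
#0 stroke at J1  (common-e at J2 fixed by 4)
#1 stroke at R1  (common-e at J2 fixed by 4)
#2 stroke at R2  (J2 effort already set via bond 4)
#3 stroke at I1  (common-e at J1 fixed by 0)

β0 stroke at J1
β1 stroke at R1
β2 stroke at R2
β3 stroke at I1
β4 stroke at J2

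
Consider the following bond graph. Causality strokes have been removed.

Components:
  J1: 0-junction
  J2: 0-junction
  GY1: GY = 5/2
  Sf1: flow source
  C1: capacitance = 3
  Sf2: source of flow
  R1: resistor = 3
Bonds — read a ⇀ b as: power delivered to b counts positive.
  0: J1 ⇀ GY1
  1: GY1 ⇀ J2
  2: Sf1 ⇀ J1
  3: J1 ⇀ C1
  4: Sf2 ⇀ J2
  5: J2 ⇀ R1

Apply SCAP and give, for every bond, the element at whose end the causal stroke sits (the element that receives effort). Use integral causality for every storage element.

b0 |GY1
b1 |GY1
b2 |Sf1
b3 |J1
b4 |Sf2
b5 |J2

b2 stroke at Sf1  (Sf1: flow source, stroke at near end)
b4 stroke at Sf2  (Sf2 fixes flow; stroke at Sf2)
b3 stroke at J1  (prefer integral on C1)
b0 stroke at GY1  (J1: bond 3 brought effort, rest push out)
b1 stroke at GY1  (through GY1, causality inverts; strokes same side of GY1)
b5 stroke at J2  (J2: last free bond brings effort in)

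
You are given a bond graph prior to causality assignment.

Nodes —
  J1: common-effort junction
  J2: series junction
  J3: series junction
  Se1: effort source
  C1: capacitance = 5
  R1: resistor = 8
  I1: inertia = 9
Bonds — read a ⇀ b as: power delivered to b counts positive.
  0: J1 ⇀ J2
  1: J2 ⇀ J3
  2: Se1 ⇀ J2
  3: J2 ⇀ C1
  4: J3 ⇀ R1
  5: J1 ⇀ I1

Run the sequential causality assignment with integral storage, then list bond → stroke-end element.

β0 |J1
β1 |J2
β2 |J2
β3 |J2
β4 |J3
β5 |I1

β2 |J2  (Se1 fixes effort; stroke away)
β3 |J2  (C1 integral (e out))
β5 |I1  (prefer integral on I1)
β0 |J1  (only one effort-in slot at J1)
β1 |J2  (1-jn J2 has f-setter on 0)
β4 |J3  (J3: bond 1 brought flow, rest push out)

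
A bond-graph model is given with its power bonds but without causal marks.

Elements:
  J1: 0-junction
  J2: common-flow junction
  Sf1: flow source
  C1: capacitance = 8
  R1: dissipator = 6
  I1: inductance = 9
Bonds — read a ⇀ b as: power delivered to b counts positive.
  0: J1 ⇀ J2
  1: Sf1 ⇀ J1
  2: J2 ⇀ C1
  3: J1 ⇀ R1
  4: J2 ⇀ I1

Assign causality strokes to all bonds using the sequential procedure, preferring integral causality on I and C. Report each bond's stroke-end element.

#0 stroke at J2
#1 stroke at Sf1
#2 stroke at J2
#3 stroke at J1
#4 stroke at I1

b1 →Sf1  (Sf1 fixes flow; stroke at Sf1)
b2 →J2  (prefer integral on C1)
b4 →I1  (I1 outputs flow p/I1)
b0 →J2  (J2: bond 4 brought flow, rest push out)
b3 →J1  (J1: last free bond brings effort in)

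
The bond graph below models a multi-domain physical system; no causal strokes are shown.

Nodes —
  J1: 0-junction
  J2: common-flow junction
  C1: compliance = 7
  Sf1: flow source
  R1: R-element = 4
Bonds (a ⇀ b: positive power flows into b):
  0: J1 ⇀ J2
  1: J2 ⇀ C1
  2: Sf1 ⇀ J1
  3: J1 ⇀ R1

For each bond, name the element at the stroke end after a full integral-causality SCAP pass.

b0 |J1
b1 |J2
b2 |Sf1
b3 |R1

#2 stroke→Sf1  (Sf1 fixes flow; stroke at Sf1)
#1 stroke→J2  (C1 integral (e out))
#0 stroke→J1  (closing 1-jn rule on J2)
#3 stroke→R1  (common-e at J1 fixed by 0)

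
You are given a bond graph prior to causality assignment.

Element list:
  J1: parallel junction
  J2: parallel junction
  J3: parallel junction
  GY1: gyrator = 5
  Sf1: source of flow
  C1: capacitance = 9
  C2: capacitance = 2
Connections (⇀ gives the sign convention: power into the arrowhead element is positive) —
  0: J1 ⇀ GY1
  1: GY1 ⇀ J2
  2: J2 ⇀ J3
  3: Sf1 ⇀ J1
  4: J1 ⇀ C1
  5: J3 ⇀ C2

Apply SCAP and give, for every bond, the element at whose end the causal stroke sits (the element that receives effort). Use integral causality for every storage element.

bond 0 |GY1
bond 1 |GY1
bond 2 |J2
bond 3 |Sf1
bond 4 |J1
bond 5 |J3

β3 stroke at Sf1  (source Sf1 imposes f)
β4 stroke at J1  (C1 outputs effort q/C1)
β0 stroke at GY1  (0-jn J1 has e-setter on 4)
β1 stroke at GY1  (through GY1, causality inverts; strokes same side of GY1)
β2 stroke at J2  (closing 0-jn rule on J2)
β5 stroke at J3  (J3: last free bond brings effort in)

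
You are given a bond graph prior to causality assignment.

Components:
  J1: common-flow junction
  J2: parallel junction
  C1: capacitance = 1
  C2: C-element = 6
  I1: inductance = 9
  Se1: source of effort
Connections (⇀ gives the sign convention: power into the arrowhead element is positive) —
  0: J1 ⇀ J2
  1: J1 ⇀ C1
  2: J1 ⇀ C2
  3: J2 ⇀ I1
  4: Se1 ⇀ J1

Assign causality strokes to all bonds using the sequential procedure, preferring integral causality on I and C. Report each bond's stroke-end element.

bond 4 →J1  (source Se1 imposes e)
bond 1 →J1  (C1: C, integral causality)
bond 2 →J1  (C2 outputs effort q/C2)
bond 0 →J2  (only one flow-in slot at J1)
bond 3 →I1  (J2 effort already set via bond 0)

b0 stroke→J2
b1 stroke→J1
b2 stroke→J1
b3 stroke→I1
b4 stroke→J1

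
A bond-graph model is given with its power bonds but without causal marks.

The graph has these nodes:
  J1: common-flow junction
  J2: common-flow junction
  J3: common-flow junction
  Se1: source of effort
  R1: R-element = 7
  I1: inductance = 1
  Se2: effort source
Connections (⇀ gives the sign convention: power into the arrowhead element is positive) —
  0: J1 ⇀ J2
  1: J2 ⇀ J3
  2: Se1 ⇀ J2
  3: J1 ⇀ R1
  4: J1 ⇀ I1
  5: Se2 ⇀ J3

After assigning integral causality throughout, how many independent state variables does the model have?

1  (I1 all integral)

b2 stroke→J2  (Se1 (Se) sets effort on bond)
b5 stroke→J3  (Se2 fixes effort; stroke away)
b1 stroke→J2  (only one flow-in slot at J3)
b0 stroke→J1  (only one flow-in slot at J2)
b4 stroke→I1  (I1: I, integral causality)
b3 stroke→J1  (common-f at J1 fixed by 4)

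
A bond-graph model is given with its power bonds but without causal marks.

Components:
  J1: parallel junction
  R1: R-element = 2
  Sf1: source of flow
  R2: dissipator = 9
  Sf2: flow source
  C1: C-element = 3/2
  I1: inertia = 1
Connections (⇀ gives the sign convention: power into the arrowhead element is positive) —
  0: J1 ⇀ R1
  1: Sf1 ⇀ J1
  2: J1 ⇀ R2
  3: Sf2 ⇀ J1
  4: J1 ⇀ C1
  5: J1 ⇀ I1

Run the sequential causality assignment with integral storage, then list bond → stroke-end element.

#0 stroke→R1
#1 stroke→Sf1
#2 stroke→R2
#3 stroke→Sf2
#4 stroke→J1
#5 stroke→I1

b1 →Sf1  (source Sf1 imposes f)
b3 →Sf2  (source Sf2 imposes f)
b4 →J1  (C1 outputs effort q/C1)
b0 →R1  (J1: bond 4 brought effort, rest push out)
b2 →R2  (J1 effort already set via bond 4)
b5 →I1  (J1 effort already set via bond 4)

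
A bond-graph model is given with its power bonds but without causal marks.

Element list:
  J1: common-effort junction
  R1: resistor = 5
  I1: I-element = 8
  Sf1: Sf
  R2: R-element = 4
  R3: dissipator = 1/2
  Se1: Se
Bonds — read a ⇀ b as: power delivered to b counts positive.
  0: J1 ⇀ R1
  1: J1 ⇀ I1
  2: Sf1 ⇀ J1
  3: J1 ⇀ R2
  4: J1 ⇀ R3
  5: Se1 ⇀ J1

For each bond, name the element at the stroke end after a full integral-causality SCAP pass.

β2 stroke at Sf1  (Sf1 fixes flow; stroke at Sf1)
β5 stroke at J1  (source Se1 imposes e)
β0 stroke at R1  (J1 effort already set via bond 5)
β1 stroke at I1  (J1 effort already set via bond 5)
β3 stroke at R2  (J1 effort already set via bond 5)
β4 stroke at R3  (common-e at J1 fixed by 5)

β0 →R1
β1 →I1
β2 →Sf1
β3 →R2
β4 →R3
β5 →J1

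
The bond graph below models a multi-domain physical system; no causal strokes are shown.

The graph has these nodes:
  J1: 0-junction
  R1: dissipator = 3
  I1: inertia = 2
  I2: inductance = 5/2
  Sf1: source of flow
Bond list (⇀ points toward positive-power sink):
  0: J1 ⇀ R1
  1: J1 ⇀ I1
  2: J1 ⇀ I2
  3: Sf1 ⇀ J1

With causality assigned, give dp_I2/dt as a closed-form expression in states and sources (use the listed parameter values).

#3 stroke at Sf1  (Sf1: flow source, stroke at near end)
#1 stroke at I1  (I1 outputs flow p/I1)
#2 stroke at I2  (prefer integral on I2)
#0 stroke at J1  (only one effort-in slot at J1)

dp_I2/dt = 3*F_Sf1 - 3*p_I1/2 - 6*p_I2/5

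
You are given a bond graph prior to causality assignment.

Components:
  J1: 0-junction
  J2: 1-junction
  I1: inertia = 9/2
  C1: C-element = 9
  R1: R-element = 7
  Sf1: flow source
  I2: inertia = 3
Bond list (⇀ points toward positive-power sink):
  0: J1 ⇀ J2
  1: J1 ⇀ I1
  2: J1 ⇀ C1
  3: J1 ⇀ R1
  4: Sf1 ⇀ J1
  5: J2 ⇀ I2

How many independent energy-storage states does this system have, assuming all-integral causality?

3  (C1, I1, I2 all integral)

β4 stroke→Sf1  (Sf1 (Sf) sets flow on bond)
β1 stroke→I1  (I1 outputs flow p/I1)
β2 stroke→J1  (C1 outputs effort q/C1)
β0 stroke→J2  (common-e at J1 fixed by 2)
β3 stroke→R1  (J1: bond 2 brought effort, rest push out)
β5 stroke→I2  (J2: last free bond brings flow in)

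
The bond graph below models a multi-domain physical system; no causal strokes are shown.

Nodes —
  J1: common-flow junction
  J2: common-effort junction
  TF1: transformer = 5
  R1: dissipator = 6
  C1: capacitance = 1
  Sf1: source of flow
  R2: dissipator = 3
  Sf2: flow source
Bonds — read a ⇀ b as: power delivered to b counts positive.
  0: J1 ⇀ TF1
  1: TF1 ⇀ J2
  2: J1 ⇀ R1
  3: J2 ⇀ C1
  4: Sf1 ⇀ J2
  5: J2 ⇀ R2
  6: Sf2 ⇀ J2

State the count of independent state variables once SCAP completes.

β4 stroke→Sf1  (Sf1 (Sf) sets flow on bond)
β6 stroke→Sf2  (source Sf2 imposes f)
β3 stroke→J2  (C1 integral (e out))
β1 stroke→TF1  (0-jn J2 has e-setter on 3)
β5 stroke→R2  (J2 effort already set via bond 3)
β0 stroke→J1  (TF TF1: opposite of bond 1)
β2 stroke→R1  (J1: last free bond brings flow in)

1  (C1 all integral)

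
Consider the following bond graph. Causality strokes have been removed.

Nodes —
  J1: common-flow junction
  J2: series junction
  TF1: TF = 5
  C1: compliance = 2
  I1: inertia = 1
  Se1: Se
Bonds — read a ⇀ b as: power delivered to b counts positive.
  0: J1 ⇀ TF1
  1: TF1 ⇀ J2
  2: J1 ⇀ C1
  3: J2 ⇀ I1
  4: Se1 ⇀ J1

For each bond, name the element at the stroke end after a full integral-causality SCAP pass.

#0 stroke at TF1
#1 stroke at J2
#2 stroke at J1
#3 stroke at I1
#4 stroke at J1

β4 stroke→J1  (Se1: effort source, stroke at far end)
β2 stroke→J1  (C1 outputs effort q/C1)
β0 stroke→TF1  (only one flow-in slot at J1)
β1 stroke→J2  (TF1 one-in-one-out from 0)
β3 stroke→I1  (J2 needs exactly one f-in)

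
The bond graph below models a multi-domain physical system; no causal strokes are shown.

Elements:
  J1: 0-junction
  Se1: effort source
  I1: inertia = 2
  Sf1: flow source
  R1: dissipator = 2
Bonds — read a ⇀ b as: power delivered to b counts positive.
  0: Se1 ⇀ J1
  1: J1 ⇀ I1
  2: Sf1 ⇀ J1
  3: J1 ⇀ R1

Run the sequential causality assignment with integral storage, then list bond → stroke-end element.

β0 |J1
β1 |I1
β2 |Sf1
β3 |R1

β0 stroke→J1  (Se1 (Se) sets effort on bond)
β2 stroke→Sf1  (source Sf1 imposes f)
β1 stroke→I1  (common-e at J1 fixed by 0)
β3 stroke→R1  (common-e at J1 fixed by 0)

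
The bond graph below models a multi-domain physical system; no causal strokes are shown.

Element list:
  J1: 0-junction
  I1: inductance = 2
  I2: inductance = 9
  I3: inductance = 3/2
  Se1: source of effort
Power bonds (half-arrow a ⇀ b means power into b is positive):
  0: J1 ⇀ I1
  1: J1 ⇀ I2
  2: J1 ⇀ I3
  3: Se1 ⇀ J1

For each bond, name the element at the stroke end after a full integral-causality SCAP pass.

#0 |I1
#1 |I2
#2 |I3
#3 |J1

b3 stroke→J1  (Se1: effort source, stroke at far end)
b0 stroke→I1  (J1 effort already set via bond 3)
b1 stroke→I2  (J1: bond 3 brought effort, rest push out)
b2 stroke→I3  (0-jn J1 has e-setter on 3)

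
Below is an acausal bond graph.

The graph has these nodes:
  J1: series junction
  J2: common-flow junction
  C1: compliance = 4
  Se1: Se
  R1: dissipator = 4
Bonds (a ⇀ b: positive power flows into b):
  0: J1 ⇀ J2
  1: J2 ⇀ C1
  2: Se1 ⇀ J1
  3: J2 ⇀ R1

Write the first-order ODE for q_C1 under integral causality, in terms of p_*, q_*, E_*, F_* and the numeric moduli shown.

dq_C1/dt = E_Se1/4 - q_C1/16

bond 2 stroke→J1  (Se1 (Se) sets effort on bond)
bond 0 stroke→J2  (J1 needs exactly one f-in)
bond 1 stroke→J2  (C1 integral (e out))
bond 3 stroke→R1  (J2: last free bond brings flow in)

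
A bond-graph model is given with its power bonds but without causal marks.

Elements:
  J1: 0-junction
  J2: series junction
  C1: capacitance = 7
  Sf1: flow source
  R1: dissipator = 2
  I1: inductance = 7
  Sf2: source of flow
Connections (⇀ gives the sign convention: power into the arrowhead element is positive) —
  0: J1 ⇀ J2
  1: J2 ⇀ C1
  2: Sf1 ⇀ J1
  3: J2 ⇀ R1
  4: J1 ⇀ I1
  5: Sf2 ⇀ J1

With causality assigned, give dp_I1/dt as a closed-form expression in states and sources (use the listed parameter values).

β2 stroke at Sf1  (source Sf1 imposes f)
β5 stroke at Sf2  (Sf2 (Sf) sets flow on bond)
β1 stroke at J2  (C1: C, integral causality)
β4 stroke at I1  (I1 integral (f out))
β0 stroke at J1  (only one effort-in slot at J1)
β3 stroke at J2  (common-f at J2 fixed by 0)

dp_I1/dt = 2*F_Sf1 + 2*F_Sf2 - 2*p_I1/7 + q_C1/7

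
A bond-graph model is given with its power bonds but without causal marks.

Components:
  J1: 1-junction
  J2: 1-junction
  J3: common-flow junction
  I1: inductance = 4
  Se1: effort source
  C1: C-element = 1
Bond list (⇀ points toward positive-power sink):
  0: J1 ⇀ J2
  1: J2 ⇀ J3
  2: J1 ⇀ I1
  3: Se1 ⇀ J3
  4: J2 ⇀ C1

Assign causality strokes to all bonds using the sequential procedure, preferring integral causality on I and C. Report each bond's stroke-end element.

β3 |J3  (Se1: effort source, stroke at far end)
β1 |J2  (J3: last free bond brings flow in)
β2 |I1  (I1: I, integral causality)
β0 |J1  (J1: bond 2 brought flow, rest push out)
β4 |J2  (common-f at J2 fixed by 0)

β0 |J1
β1 |J2
β2 |I1
β3 |J3
β4 |J2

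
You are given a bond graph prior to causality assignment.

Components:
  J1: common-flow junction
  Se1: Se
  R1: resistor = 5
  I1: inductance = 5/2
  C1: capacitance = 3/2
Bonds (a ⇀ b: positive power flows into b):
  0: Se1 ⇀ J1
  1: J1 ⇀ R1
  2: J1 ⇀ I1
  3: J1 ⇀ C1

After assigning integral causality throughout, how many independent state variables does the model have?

2  (C1, I1 all integral)

b0 →J1  (Se1: effort source, stroke at far end)
b2 →I1  (I1 integral (f out))
b1 →J1  (J1 flow already set via bond 2)
b3 →J1  (J1 flow already set via bond 2)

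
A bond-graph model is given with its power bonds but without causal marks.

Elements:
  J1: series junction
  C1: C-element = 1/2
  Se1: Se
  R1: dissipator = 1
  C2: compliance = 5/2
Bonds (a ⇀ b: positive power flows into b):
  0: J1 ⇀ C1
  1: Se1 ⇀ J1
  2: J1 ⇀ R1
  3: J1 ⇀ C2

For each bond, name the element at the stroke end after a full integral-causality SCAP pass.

b0 →J1
b1 →J1
b2 →R1
b3 →J1

b1 →J1  (Se1: effort source, stroke at far end)
b0 →J1  (C1 integral (e out))
b3 →J1  (C2: C, integral causality)
b2 →R1  (J1: last free bond brings flow in)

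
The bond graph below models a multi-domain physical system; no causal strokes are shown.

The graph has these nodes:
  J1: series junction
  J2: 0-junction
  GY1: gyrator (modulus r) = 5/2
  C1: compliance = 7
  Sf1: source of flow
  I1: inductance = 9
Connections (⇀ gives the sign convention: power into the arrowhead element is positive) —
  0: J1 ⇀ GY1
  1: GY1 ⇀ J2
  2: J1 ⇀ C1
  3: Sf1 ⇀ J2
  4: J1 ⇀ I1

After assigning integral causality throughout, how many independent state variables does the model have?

bond 3 |Sf1  (Sf1: flow source, stroke at near end)
bond 1 |J2  (only one effort-in slot at J2)
bond 0 |J1  (GY1 both-in/both-out from 1)
bond 2 |J1  (C1: C, integral causality)
bond 4 |I1  (only one flow-in slot at J1)

2  (C1, I1 all integral)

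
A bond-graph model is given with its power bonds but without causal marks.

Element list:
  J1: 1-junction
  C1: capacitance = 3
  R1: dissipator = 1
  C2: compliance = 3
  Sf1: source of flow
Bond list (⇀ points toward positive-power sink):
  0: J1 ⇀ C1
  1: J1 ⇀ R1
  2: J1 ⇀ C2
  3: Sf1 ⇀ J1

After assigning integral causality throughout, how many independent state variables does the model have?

bond 3 stroke→Sf1  (Sf1: flow source, stroke at near end)
bond 0 stroke→J1  (J1: bond 3 brought flow, rest push out)
bond 1 stroke→J1  (1-jn J1 has f-setter on 3)
bond 2 stroke→J1  (1-jn J1 has f-setter on 3)

2  (C1, C2 all integral)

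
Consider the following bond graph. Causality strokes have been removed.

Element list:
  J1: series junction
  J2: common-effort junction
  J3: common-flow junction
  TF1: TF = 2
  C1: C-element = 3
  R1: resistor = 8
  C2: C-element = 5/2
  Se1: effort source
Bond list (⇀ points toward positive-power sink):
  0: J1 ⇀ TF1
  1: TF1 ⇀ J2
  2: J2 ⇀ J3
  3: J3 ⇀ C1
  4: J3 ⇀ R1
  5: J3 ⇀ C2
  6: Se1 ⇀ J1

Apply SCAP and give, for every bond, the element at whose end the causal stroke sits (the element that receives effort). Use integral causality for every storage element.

β0 stroke at TF1
β1 stroke at J2
β2 stroke at J3
β3 stroke at J3
β4 stroke at R1
β5 stroke at J3
β6 stroke at J1

β6 |J1  (Se1: effort source, stroke at far end)
β0 |TF1  (J1 needs exactly one f-in)
β1 |J2  (TF TF1: opposite of bond 0)
β2 |J3  (common-e at J2 fixed by 1)
β3 |J3  (prefer integral on C1)
β5 |J3  (C2 outputs effort q/C2)
β4 |R1  (J3: last free bond brings flow in)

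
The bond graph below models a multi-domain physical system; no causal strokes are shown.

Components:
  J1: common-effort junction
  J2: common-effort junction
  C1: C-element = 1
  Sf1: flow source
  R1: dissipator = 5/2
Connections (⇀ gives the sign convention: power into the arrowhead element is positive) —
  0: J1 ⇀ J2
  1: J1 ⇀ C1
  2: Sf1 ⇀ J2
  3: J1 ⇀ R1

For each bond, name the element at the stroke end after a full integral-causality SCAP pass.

β0 stroke→J2
β1 stroke→J1
β2 stroke→Sf1
β3 stroke→R1

bond 2 stroke at Sf1  (Sf1 fixes flow; stroke at Sf1)
bond 0 stroke at J2  (J2 needs exactly one e-in)
bond 1 stroke at J1  (C1 outputs effort q/C1)
bond 3 stroke at R1  (0-jn J1 has e-setter on 1)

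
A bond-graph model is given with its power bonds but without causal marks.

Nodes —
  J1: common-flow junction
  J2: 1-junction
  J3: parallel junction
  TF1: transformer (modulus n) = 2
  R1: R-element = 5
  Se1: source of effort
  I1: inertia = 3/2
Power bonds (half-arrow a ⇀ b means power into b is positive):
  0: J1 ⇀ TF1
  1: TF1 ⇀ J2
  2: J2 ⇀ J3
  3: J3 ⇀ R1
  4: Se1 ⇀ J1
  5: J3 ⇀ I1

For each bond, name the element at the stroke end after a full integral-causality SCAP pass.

β0 stroke→TF1
β1 stroke→J2
β2 stroke→J3
β3 stroke→R1
β4 stroke→J1
β5 stroke→I1

β4 stroke→J1  (Se1 (Se) sets effort on bond)
β0 stroke→TF1  (J1: last free bond brings flow in)
β1 stroke→J2  (through TF1, causality passes straight; one stroke at TF1)
β2 stroke→J3  (only one flow-in slot at J2)
β3 stroke→R1  (0-jn J3 has e-setter on 2)
β5 stroke→I1  (J3: bond 2 brought effort, rest push out)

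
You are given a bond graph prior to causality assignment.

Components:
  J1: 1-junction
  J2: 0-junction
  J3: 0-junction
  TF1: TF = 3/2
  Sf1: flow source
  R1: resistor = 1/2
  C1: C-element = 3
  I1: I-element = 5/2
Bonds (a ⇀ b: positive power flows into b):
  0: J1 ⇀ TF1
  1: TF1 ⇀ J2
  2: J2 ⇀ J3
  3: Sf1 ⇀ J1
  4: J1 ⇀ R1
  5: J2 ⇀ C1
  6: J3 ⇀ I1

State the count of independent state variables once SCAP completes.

β3 →Sf1  (source Sf1 imposes f)
β0 →J1  (J1: bond 3 brought flow, rest push out)
β4 →J1  (1-jn J1 has f-setter on 3)
β1 →TF1  (through TF1, causality passes straight; one stroke at TF1)
β5 →J2  (C1 integral (e out))
β2 →J3  (0-jn J2 has e-setter on 5)
β6 →I1  (common-e at J3 fixed by 2)

2  (C1, I1 all integral)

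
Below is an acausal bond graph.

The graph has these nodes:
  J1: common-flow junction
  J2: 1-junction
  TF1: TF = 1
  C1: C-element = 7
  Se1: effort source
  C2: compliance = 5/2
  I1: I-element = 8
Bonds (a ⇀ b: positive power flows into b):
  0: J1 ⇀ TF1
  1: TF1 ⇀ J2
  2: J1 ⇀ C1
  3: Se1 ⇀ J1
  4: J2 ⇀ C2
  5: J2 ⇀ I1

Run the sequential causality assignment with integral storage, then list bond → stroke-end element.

#3 stroke at J1  (Se1 (Se) sets effort on bond)
#2 stroke at J1  (prefer integral on C1)
#0 stroke at TF1  (closing 1-jn rule on J1)
#1 stroke at J2  (TF TF1: opposite of bond 0)
#4 stroke at J2  (C2 outputs effort q/C2)
#5 stroke at I1  (J2: last free bond brings flow in)

β0 |TF1
β1 |J2
β2 |J1
β3 |J1
β4 |J2
β5 |I1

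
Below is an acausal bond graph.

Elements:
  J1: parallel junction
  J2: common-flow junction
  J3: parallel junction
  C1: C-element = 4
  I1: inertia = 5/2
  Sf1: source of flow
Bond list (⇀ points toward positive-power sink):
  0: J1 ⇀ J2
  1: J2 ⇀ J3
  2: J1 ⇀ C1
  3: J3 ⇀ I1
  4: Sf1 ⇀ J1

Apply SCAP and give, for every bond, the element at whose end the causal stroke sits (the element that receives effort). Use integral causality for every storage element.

bond 4 →Sf1  (Sf1: flow source, stroke at near end)
bond 2 →J1  (C1 outputs effort q/C1)
bond 0 →J2  (common-e at J1 fixed by 2)
bond 1 →J3  (J2: last free bond brings flow in)
bond 3 →I1  (common-e at J3 fixed by 1)

#0 →J2
#1 →J3
#2 →J1
#3 →I1
#4 →Sf1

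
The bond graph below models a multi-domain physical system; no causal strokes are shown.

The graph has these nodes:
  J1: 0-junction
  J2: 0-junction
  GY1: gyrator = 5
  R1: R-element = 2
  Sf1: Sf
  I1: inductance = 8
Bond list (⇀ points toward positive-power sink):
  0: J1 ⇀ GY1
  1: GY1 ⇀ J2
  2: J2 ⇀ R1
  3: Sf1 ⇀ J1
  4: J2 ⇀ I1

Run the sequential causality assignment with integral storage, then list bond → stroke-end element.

bond 0 →J1
bond 1 →J2
bond 2 →R1
bond 3 →Sf1
bond 4 →I1

bond 3 stroke→Sf1  (Sf1 (Sf) sets flow on bond)
bond 0 stroke→J1  (J1 needs exactly one e-in)
bond 1 stroke→J2  (through GY1, causality inverts; strokes same side of GY1)
bond 2 stroke→R1  (J2: bond 1 brought effort, rest push out)
bond 4 stroke→I1  (J2: bond 1 brought effort, rest push out)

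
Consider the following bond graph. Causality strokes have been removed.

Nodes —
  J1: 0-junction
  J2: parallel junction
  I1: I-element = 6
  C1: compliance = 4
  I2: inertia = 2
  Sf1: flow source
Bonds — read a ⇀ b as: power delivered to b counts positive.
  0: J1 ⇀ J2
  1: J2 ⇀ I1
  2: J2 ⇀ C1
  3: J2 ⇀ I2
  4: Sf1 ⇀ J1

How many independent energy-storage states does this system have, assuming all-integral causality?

3  (C1, I1, I2 all integral)

#4 |Sf1  (source Sf1 imposes f)
#0 |J1  (only one effort-in slot at J1)
#1 |I1  (I1 outputs flow p/I1)
#2 |J2  (C1: C, integral causality)
#3 |I2  (J2: bond 2 brought effort, rest push out)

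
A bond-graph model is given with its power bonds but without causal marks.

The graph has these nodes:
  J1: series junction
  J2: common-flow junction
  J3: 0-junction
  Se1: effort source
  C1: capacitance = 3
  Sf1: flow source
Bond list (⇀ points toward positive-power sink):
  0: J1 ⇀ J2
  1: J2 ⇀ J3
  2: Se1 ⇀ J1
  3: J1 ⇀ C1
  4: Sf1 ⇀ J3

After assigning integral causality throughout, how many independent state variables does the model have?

1  (C1 all integral)

#2 stroke→J1  (Se1 (Se) sets effort on bond)
#4 stroke→Sf1  (source Sf1 imposes f)
#1 stroke→J3  (only one effort-in slot at J3)
#0 stroke→J2  (J2 flow already set via bond 1)
#3 stroke→J1  (J1: bond 0 brought flow, rest push out)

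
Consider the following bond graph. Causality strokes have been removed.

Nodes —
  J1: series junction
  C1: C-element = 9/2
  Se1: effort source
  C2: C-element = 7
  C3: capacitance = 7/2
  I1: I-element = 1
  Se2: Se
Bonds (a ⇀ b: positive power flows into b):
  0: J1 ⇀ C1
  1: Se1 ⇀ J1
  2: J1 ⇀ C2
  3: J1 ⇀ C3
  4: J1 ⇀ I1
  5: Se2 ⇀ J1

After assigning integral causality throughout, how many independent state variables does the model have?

4  (C1, C2, C3, I1 all integral)

#1 |J1  (Se1: effort source, stroke at far end)
#5 |J1  (source Se2 imposes e)
#0 |J1  (C1: C, integral causality)
#2 |J1  (C2: C, integral causality)
#3 |J1  (C3: C, integral causality)
#4 |I1  (J1 needs exactly one f-in)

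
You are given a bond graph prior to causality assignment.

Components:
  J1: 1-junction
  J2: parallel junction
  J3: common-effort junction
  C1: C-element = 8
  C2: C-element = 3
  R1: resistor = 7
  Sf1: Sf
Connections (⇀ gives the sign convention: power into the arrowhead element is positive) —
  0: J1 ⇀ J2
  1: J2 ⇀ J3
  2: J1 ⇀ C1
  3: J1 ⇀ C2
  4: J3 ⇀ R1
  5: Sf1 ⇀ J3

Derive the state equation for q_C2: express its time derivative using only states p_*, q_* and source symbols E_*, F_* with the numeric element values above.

dq_C2/dt = -F_Sf1 - q_C1/56 - q_C2/21

#5 →Sf1  (Sf1: flow source, stroke at near end)
#2 →J1  (C1 outputs effort q/C1)
#3 →J1  (C2 outputs effort q/C2)
#0 →J2  (J1 needs exactly one f-in)
#1 →J3  (J2 effort already set via bond 0)
#4 →R1  (J3: bond 1 brought effort, rest push out)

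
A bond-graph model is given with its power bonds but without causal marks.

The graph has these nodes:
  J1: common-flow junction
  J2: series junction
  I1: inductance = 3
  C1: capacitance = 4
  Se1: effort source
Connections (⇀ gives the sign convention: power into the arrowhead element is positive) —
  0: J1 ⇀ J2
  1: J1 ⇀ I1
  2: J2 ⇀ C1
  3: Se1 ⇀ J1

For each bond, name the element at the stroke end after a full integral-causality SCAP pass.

β3 |J1  (Se1 fixes effort; stroke away)
β1 |I1  (prefer integral on I1)
β0 |J1  (1-jn J1 has f-setter on 1)
β2 |J2  (J2: bond 0 brought flow, rest push out)

β0 →J1
β1 →I1
β2 →J2
β3 →J1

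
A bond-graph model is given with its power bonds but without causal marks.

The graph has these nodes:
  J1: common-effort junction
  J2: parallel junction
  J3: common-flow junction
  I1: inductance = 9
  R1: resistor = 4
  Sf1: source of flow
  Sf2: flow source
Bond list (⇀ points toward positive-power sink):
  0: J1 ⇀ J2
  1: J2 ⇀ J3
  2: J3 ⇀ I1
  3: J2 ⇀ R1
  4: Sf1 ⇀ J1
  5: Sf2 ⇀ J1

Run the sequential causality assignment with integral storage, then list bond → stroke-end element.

bond 0 stroke at J1
bond 1 stroke at J3
bond 2 stroke at I1
bond 3 stroke at J2
bond 4 stroke at Sf1
bond 5 stroke at Sf2

#4 |Sf1  (Sf1 (Sf) sets flow on bond)
#5 |Sf2  (Sf2: flow source, stroke at near end)
#0 |J1  (only one effort-in slot at J1)
#2 |I1  (I1 integral (f out))
#1 |J3  (1-jn J3 has f-setter on 2)
#3 |J2  (closing 0-jn rule on J2)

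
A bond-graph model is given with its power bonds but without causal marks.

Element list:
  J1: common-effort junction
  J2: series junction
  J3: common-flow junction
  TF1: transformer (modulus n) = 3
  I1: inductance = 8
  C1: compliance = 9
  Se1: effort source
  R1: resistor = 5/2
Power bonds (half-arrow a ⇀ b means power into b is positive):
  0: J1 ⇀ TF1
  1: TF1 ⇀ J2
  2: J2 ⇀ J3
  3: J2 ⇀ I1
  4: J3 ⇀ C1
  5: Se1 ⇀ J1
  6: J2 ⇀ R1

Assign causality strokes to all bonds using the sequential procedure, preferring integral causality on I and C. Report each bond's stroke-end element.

bond 5 →J1  (Se1: effort source, stroke at far end)
bond 0 →TF1  (J1: bond 5 brought effort, rest push out)
bond 1 →J2  (TF1: transformer flips bond 0)
bond 3 →I1  (I1: I, integral causality)
bond 2 →J2  (common-f at J2 fixed by 3)
bond 6 →J2  (1-jn J2 has f-setter on 3)
bond 4 →J3  (common-f at J3 fixed by 2)

bond 0 →TF1
bond 1 →J2
bond 2 →J2
bond 3 →I1
bond 4 →J3
bond 5 →J1
bond 6 →J2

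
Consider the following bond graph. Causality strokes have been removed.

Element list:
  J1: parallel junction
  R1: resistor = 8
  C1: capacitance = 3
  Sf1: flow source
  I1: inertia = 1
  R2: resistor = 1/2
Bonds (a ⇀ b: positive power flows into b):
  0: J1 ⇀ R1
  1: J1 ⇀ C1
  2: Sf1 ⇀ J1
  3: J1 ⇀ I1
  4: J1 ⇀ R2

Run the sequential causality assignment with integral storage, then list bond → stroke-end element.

#2 stroke→Sf1  (Sf1 (Sf) sets flow on bond)
#1 stroke→J1  (prefer integral on C1)
#0 stroke→R1  (J1 effort already set via bond 1)
#3 stroke→I1  (0-jn J1 has e-setter on 1)
#4 stroke→R2  (J1: bond 1 brought effort, rest push out)

β0 →R1
β1 →J1
β2 →Sf1
β3 →I1
β4 →R2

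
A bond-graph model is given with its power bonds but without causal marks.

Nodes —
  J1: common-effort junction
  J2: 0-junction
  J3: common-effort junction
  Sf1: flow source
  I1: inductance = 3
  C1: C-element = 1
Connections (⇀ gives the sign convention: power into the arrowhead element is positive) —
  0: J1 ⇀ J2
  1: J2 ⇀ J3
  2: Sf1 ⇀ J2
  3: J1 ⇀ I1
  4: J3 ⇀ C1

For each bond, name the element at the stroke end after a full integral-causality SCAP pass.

bond 2 →Sf1  (Sf1 (Sf) sets flow on bond)
bond 3 →I1  (prefer integral on I1)
bond 0 →J1  (J1 needs exactly one e-in)
bond 1 →J2  (closing 0-jn rule on J2)
bond 4 →J3  (only one effort-in slot at J3)

b0 stroke at J1
b1 stroke at J2
b2 stroke at Sf1
b3 stroke at I1
b4 stroke at J3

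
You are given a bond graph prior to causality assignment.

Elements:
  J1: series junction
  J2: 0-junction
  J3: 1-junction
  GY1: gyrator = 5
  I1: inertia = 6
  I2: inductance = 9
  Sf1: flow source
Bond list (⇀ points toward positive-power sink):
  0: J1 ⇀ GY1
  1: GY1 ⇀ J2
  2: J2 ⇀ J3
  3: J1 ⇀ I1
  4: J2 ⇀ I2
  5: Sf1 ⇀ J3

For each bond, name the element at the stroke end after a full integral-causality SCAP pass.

#5 stroke at Sf1  (Sf1 (Sf) sets flow on bond)
#2 stroke at J3  (J3 flow already set via bond 5)
#3 stroke at I1  (prefer integral on I1)
#0 stroke at J1  (1-jn J1 has f-setter on 3)
#1 stroke at J2  (GY GY1: same side as bond 0)
#4 stroke at I2  (J2 effort already set via bond 1)

bond 0 stroke→J1
bond 1 stroke→J2
bond 2 stroke→J3
bond 3 stroke→I1
bond 4 stroke→I2
bond 5 stroke→Sf1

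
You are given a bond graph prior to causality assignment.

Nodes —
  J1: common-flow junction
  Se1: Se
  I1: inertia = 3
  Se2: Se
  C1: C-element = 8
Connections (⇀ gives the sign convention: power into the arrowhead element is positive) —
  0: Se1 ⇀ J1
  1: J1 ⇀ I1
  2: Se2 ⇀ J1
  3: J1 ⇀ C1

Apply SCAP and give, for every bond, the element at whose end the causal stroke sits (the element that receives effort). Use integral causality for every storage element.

#0 stroke→J1
#1 stroke→I1
#2 stroke→J1
#3 stroke→J1

bond 0 →J1  (source Se1 imposes e)
bond 2 →J1  (source Se2 imposes e)
bond 1 →I1  (prefer integral on I1)
bond 3 →J1  (J1 flow already set via bond 1)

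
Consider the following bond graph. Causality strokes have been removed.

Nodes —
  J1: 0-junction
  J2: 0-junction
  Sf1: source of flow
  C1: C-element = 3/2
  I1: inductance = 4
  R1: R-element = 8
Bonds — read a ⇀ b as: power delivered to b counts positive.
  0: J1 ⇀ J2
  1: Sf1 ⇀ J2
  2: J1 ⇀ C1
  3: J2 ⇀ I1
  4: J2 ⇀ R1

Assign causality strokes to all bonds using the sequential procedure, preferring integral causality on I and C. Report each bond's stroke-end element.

#0 stroke→J2
#1 stroke→Sf1
#2 stroke→J1
#3 stroke→I1
#4 stroke→R1

#1 stroke at Sf1  (Sf1 (Sf) sets flow on bond)
#2 stroke at J1  (C1 integral (e out))
#0 stroke at J2  (0-jn J1 has e-setter on 2)
#3 stroke at I1  (J2 effort already set via bond 0)
#4 stroke at R1  (0-jn J2 has e-setter on 0)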